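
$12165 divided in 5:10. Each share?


Total parts = 5 + 10 = 15
Part 1: 12165 × 5/15 = 4055.00
Part 2: 12165 × 10/15 = 8110.00
= Part 1: $4055.00, Part 2: $8110.00

Part 1: $4055.00, Part 2: $8110.00


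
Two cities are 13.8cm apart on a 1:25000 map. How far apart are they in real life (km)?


Real distance = map distance × scale
= 13.8cm × 25000
= 345000 cm = 3450.0 m
= 3.450 km

3.450 km


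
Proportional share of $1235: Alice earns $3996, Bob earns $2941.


Total income = 3996 + 2941 = $6937
Alice: $1235 × 3996/6937 = $711.41
Bob: $1235 × 2941/6937 = $523.59
= Alice: $711.41, Bob: $523.59

Alice: $711.41, Bob: $523.59


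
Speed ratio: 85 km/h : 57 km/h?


Ratio = 85:57
GCD = 1
Simplified = 85:57
Time ratio (same distance) = 57:85
Speed ratio = 85:57

85:57


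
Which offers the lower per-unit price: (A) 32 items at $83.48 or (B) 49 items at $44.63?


Deal A: $83.48/32 = $2.6088/unit
Deal B: $44.63/49 = $0.9108/unit
B is cheaper per unit
= Deal B

Deal B


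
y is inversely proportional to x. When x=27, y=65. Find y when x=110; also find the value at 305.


Inverse proportion: x × y = constant
k = 27 × 65 = 1755
At x=110: k/110 = 15.95
At x=305: k/305 = 5.75
= 15.95 and 5.75

15.95 and 5.75


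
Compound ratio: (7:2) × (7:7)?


Compound ratio = (7×7) : (2×7)
= 49:14
GCD = 7
= 7:2

7:2


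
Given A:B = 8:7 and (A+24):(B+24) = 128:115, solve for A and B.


Let A = 8k, B = 7k.
(8k + 24) / (7k + 24) = 128/115
Cross-multiply: 115(8k + 24) = 128(7k + 24)
920k + 2760 = 896k + 3072
920k - 896k = 3072 - 2760
24k = 312
k = 312/24 = 13
A = 8×13 = 104, B = 7×13 = 91
= A = 104, B = 91

A = 104, B = 91


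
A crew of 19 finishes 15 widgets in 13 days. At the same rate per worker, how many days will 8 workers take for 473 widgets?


Days ∝ work / workers, so d₂ = d₁ × (m₁/m₂) × (w₂/w₁)
Workers factor (inverse): 19/8 = 2.3750
Work factor (direct): 473/15 ≈ 31.5333
d₂ = 13 × 19/8 × 473/15 = (13 × 19 × 473) / (8 × 15) = 116831/120
≈ 973.59 days

973.59 days


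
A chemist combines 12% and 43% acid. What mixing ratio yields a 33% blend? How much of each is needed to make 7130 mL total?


Let x parts of 12% mix with y parts of 43%.
12x + 43y = 33(x + y)
12x + 43y = 33x + 33y
x(12 - 33) = y(33 - 43)
x/y = (43 - 33)/(33 - 12) = 10/21
Simplify: 10:21
Total parts = 31; one part = 7130/31 = 230.00 mL
12% solution: 10×230.00 = 2300.00 mL
43% solution: 21×230.00 = 4830.00 mL
= ratio 10:21; 2300.00 mL and 4830.00 mL

ratio 10:21; 2300.00 mL and 4830.00 mL


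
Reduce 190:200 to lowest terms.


GCD(190, 200) = 10
190/10 : 200/10
= 19:20

19:20


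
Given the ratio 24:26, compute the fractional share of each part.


Total parts = 24 + 26 = 50
First part: 24/50 = 12/25
Second part: 26/50 = 13/25
= 12/25 and 13/25

12/25 and 13/25


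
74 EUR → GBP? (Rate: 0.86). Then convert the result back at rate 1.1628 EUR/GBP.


Amount × rate = 74 × 0.86 = 63.64 GBP
Round-trip: 63.64 × 1.1628 = 74.00 EUR
= 63.64 GBP, then 74.00 EUR

63.64 GBP, then 74.00 EUR


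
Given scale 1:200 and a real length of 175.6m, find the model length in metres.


Model size = real / scale
= 175.6 / 200
= 0.8780 m

0.8780 m


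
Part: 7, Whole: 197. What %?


Percentage = (part / whole) × 100
= (7 / 197) × 100
≈ 3.55%

3.55%


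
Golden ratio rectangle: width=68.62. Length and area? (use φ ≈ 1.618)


φ = (1 + √5) / 2 ≈ 1.618
Length = width × φ = 68.62 × 1.618 = 111.02716
≈ 111.03
Area = width × length = 68.62 × 111.02716 = 7618.6837192 ≈ 7618.68
= Length: 111.03, Area: 7618.68

Length: 111.03, Area: 7618.68


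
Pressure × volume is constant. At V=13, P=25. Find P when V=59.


Inverse proportion: x × y = constant
k = 13 × 25 = 325
y₂ = k / 59 = 325 / 59
= 5.51

5.51


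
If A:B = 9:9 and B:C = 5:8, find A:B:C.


Match B: multiply A:B by 5 → 45:45
Multiply B:C by 9 → 45:72
Combined: 45:45:72
GCD = 9
= 5:5:8

5:5:8


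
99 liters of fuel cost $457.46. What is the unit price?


Unit rate = total / quantity
= 457.46 / 99
= $4.62 per unit

$4.62 per unit


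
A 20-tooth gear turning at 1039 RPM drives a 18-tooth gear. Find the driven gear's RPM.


Gear ratio = 20:18 = 10:9
RPM_B = RPM_A × (teeth_A / teeth_B)
= 1039 × (20/18)
= 1154.4 RPM

1154.4 RPM


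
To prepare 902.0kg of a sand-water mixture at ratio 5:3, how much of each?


Total parts = 5 + 3 = 8
sand: 902.0 × 5/8 = 563.8kg
water: 902.0 × 3/8 = 338.3kg
= 563.8kg and 338.3kg

563.8kg and 338.3kg


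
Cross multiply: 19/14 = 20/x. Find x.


Cross multiply: 19 × x = 14 × 20
19x = 280
x = 280 / 19
= 14.74

14.74


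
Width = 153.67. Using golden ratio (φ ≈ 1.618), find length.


φ = (1 + √5) / 2 ≈ 1.618
Length = width × φ = 153.67 × 1.618 = 248.63806
≈ 248.64

248.64


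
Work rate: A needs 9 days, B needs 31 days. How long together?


Rate of A = 1/9 per day
Rate of B = 1/31 per day
Combined rate = 1/9 + 1/31 = 40/279 ≈ 0.1434 per day
Days = 1 / combined rate = 279/40
≈ 6.98 days

6.98 days


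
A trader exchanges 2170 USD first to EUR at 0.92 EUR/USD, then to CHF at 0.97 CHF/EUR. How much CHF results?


Step 1: 2170 USD × 0.92 = 1996.40 EUR
Step 2: 1996.40 EUR × 0.97 = 1936.51 CHF
Implied rate USD→CHF = 0.92 × 0.97 = 0.8924
= 1936.51 CHF

1936.51 CHF


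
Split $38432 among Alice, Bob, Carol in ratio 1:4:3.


Total parts = 1 + 4 + 3 = 8
Alice: 38432 × 1/8 = 4804.00
Bob: 38432 × 4/8 = 19216.00
Carol: 38432 × 3/8 = 14412.00
= Alice: $4804.00, Bob: $19216.00, Carol: $14412.00

Alice: $4804.00, Bob: $19216.00, Carol: $14412.00


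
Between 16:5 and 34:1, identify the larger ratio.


16/5 = 3.2000
34/1 = 34.0000
3.2000 < 34.0000, so 16:5 is less
= 34:1

34:1


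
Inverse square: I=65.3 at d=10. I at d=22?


I₁d₁² = I₂d₂²
I₂ = I₁ × (d₁/d₂)²
= 65.3 × (10/22)²
= 65.3 × 100/484
= 6530/484
≈ 13.4917

13.4917


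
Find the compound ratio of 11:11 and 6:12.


Compound ratio = (11×6) : (11×12)
= 66:132
GCD = 66
= 1:2

1:2


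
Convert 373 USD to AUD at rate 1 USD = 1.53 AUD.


Amount × rate = 373 × 1.53
= 570.69 AUD

570.69 AUD


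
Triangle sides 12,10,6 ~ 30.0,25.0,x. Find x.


Scale factor = 30.0/12 = 2.5
Missing side = 6 × 2.5
= 15.0

15.0


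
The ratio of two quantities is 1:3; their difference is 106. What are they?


Let A = 1k, B = 3k.
3k - 1k = 106
2k = 106 → k = 106/2 = 53
A = 1×53 = 53, B = 3×53 = 159
= A = 53, B = 159

A = 53, B = 159


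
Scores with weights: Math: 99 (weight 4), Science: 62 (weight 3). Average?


Numerator = 99×4 + 62×3
= 396 + 186
= 582
Total weight = 7
Weighted avg = 582/7
= 83.14

83.14


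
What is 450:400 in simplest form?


GCD(450, 400) = 50
450/50 : 400/50
= 9:8

9:8


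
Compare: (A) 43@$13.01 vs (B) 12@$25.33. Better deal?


Deal A: $13.01/43 = $0.3026/unit
Deal B: $25.33/12 = $2.1108/unit
A is cheaper per unit
= Deal A

Deal A


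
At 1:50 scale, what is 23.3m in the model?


Model size = real / scale
= 23.3 / 50
= 0.4660 m

0.4660 m


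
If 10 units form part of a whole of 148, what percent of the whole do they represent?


Percentage = (part / whole) × 100
= (10 / 148) × 100
≈ 6.76%

6.76%


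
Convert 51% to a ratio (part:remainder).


51% means 51 parts out of 100; remainder = 49
Part : remainder = 51:49
GCD = 1
= 51:49

51:49


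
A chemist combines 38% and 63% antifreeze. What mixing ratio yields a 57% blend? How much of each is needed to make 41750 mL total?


Let x parts of 38% mix with y parts of 63%.
38x + 63y = 57(x + y)
38x + 63y = 57x + 57y
x(38 - 57) = y(57 - 63)
x/y = (63 - 57)/(57 - 38) = 6/19
Simplify: 6:19
Total parts = 25; one part = 41750/25 = 1670.00 mL
38% solution: 6×1670.00 = 10020.00 mL
63% solution: 19×1670.00 = 31730.00 mL
= ratio 6:19; 10020.00 mL and 31730.00 mL

ratio 6:19; 10020.00 mL and 31730.00 mL


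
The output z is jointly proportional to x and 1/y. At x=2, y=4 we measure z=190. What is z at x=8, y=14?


z = k·x/y
Solve for k using the known point: k = z·y/x = 190×4/2 = 760/2 = 380.0000
Now evaluate at x=8, y=14:
z = k × 8 / 14 = (760 × 8) / (2 × 14) = 6080/28
≈ 217.1429

217.1429


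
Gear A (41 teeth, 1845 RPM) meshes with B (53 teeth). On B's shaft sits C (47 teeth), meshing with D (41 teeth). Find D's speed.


Stage 1: RPM_B = RPM_A × t_A/t_B = 1845 × 41/53 = 75645/53 ≈ 1427.26
B and C share a shaft → RPM_C = RPM_B
Stage 2: RPM_D = RPM_C × t_C/t_D = RPM_A × (t_A×t_C)/(t_B×t_D)
Overall ratio = (41×47)/(53×41) = 1927/2173
RPM_D = 1845 × 1927/2173 = 3555315/2173
≈ 1636.13 RPM

1636.13 RPM


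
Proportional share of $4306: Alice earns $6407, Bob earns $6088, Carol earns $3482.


Total income = 6407 + 6088 + 3482 = $15977
Alice: $4306 × 6407/15977 = $1726.77
Bob: $4306 × 6088/15977 = $1640.79
Carol: $4306 × 3482/15977 = $938.44
= Alice: $1726.77, Bob: $1640.79, Carol: $938.44

Alice: $1726.77, Bob: $1640.79, Carol: $938.44


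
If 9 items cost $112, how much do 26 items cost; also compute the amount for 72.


Direct proportion: y/x = constant
k = 112/9 ≈ 12.4444
y at x=26: k × 26 = 112 × 26 / 9 = 2912/9 ≈ 323.56
y at x=72: k × 72 = 112 × 72 / 9 = 8064/9 = 896.00
= 323.56 and 896.00

323.56 and 896.00


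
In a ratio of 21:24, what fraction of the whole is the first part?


Total parts = 21 + 24 = 45
First part: 21/45 = 7/15
= 7/15

7/15


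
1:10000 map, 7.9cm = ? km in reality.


Real distance = map distance × scale
= 7.9cm × 10000
= 79000 cm = 790.0 m
= 0.790 km

0.790 km


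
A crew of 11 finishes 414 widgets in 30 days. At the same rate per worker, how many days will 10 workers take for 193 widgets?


Days ∝ work / workers, so d₂ = d₁ × (m₁/m₂) × (w₂/w₁)
Workers factor (inverse): 11/10 = 1.1000
Work factor (direct): 193/414 ≈ 0.4662
d₂ = 30 × 11/10 × 193/414 = (30 × 11 × 193) / (10 × 414) = 63690/4140
≈ 15.38 days

15.38 days


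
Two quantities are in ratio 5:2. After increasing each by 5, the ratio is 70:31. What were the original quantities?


Let A = 5k, B = 2k.
(5k + 5) / (2k + 5) = 70/31
Cross-multiply: 31(5k + 5) = 70(2k + 5)
155k + 155 = 140k + 350
155k - 140k = 350 - 155
15k = 195
k = 195/15 = 13
A = 5×13 = 65, B = 2×13 = 26
= A = 65, B = 26

A = 65, B = 26


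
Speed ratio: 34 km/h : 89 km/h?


Ratio = 34:89
GCD = 1
Simplified = 34:89
Time ratio (same distance) = 89:34
Speed ratio = 34:89

34:89


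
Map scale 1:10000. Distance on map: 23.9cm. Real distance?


Real distance = map distance × scale
= 23.9cm × 10000
= 239000 cm = 2390.0 m
= 2.390 km

2.390 km


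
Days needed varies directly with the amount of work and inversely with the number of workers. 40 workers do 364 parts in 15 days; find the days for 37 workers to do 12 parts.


Days ∝ work / workers, so d₂ = d₁ × (m₁/m₂) × (w₂/w₁)
Workers factor (inverse): 40/37 ≈ 1.0811
Work factor (direct): 12/364 ≈ 0.0330
d₂ = 15 × 40/37 × 12/364 = (15 × 40 × 12) / (37 × 364) = 7200/13468
≈ 0.53 days

0.53 days


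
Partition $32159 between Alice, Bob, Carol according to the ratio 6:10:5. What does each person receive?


Total parts = 6 + 10 + 5 = 21
Alice: 32159 × 6/21 = 9188.29
Bob: 32159 × 10/21 = 15313.81
Carol: 32159 × 5/21 = 7656.90
= Alice: $9188.29, Bob: $15313.81, Carol: $7656.90

Alice: $9188.29, Bob: $15313.81, Carol: $7656.90


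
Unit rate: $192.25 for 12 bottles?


Unit rate = total / quantity
= 192.25 / 12
= $16.02 per unit

$16.02 per unit


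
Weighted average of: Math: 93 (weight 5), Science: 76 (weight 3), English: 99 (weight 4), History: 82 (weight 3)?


Numerator = 93×5 + 76×3 + 99×4 + 82×3
= 465 + 228 + 396 + 246
= 1335
Total weight = 15
Weighted avg = 1335/15
= 89.00

89.00


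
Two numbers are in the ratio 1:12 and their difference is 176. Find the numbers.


Let A = 1k, B = 12k.
12k - 1k = 176
11k = 176 → k = 176/11 = 16
A = 1×16 = 16, B = 12×16 = 192
= A = 16, B = 192

A = 16, B = 192


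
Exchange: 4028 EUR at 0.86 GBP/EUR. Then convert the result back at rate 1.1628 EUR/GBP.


Amount × rate = 4028 × 0.86 = 3464.08 GBP
Round-trip: 3464.08 × 1.1628 = 4028.03 EUR
= 3464.08 GBP, then 4028.03 EUR

3464.08 GBP, then 4028.03 EUR


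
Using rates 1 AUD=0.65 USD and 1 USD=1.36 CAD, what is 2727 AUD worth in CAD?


Step 1: 2727 AUD × 0.65 = 1772.55 USD
Step 2: 1772.55 USD × 1.36 = 2410.67 CAD
Implied rate AUD→CAD = 0.65 × 1.36 = 0.8840
= 2410.67 CAD

2410.67 CAD


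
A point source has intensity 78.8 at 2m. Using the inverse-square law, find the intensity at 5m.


I₁d₁² = I₂d₂²
I₂ = I₁ × (d₁/d₂)²
= 78.8 × (2/5)²
= 78.8 × 4/25
= 315.2/25
= 12.6080

12.6080


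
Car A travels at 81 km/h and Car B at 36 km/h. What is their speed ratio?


Ratio = 81:36
GCD = 9
Simplified = 9:4
Time ratio (same distance) = 4:9
Speed ratio = 9:4

9:4


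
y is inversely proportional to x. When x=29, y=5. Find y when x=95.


Inverse proportion: x × y = constant
k = 29 × 5 = 145
y₂ = k / 95 = 145 / 95
= 1.53

1.53


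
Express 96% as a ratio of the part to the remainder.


96% means 96 parts out of 100; remainder = 4
Part : remainder = 96:4
GCD = 4
= 24:1

24:1


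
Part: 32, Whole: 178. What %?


Percentage = (part / whole) × 100
= (32 / 178) × 100
≈ 17.98%

17.98%


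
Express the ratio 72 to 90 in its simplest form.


GCD(72, 90) = 18
72/18 : 90/18
= 4:5

4:5


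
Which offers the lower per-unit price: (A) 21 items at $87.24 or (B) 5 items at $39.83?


Deal A: $87.24/21 = $4.1543/unit
Deal B: $39.83/5 = $7.9660/unit
A is cheaper per unit
= Deal A

Deal A


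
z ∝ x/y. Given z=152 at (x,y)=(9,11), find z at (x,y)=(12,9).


z = k·x/y
Solve for k using the known point: k = z·y/x = 152×11/9 = 1672/9 ≈ 185.7778
Now evaluate at x=12, y=9:
z = k × 12 / 9 = (1672 × 12) / (9 × 9) = 20064/81
≈ 247.7037

247.7037


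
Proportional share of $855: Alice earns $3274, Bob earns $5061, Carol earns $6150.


Total income = 3274 + 5061 + 6150 = $14485
Alice: $855 × 3274/14485 = $193.25
Bob: $855 × 5061/14485 = $298.73
Carol: $855 × 6150/14485 = $363.01
= Alice: $193.25, Bob: $298.73, Carol: $363.01

Alice: $193.25, Bob: $298.73, Carol: $363.01


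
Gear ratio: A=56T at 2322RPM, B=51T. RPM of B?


Gear ratio = 56:51 = 56:51
RPM_B = RPM_A × (teeth_A / teeth_B)
= 2322 × (56/51)
= 2549.6 RPM

2549.6 RPM


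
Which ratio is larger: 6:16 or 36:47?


6/16 = 0.3750
36/47 = 0.7660
0.3750 < 0.7660, so 6:16 is less
= 36:47

36:47


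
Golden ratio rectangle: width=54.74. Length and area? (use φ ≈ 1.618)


φ = (1 + √5) / 2 ≈ 1.618
Length = width × φ = 54.74 × 1.618 = 88.56932
≈ 88.57
Area = width × length = 54.74 × 88.56932 = 4848.2845768 ≈ 4848.28
= Length: 88.57, Area: 4848.28

Length: 88.57, Area: 4848.28


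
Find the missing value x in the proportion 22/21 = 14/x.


Cross multiply: 22 × x = 21 × 14
22x = 294
x = 294 / 22
= 13.36

13.36


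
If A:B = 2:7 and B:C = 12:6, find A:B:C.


Match B: multiply A:B by 12 → 24:84
Multiply B:C by 7 → 84:42
Combined: 24:84:42
GCD = 6
= 4:14:7

4:14:7


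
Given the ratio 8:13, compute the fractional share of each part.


Total parts = 8 + 13 = 21
First part: 8/21 = 8/21
Second part: 13/21 = 13/21
= 8/21 and 13/21

8/21 and 13/21


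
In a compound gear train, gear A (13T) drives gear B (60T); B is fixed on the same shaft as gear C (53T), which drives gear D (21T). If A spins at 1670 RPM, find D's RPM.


Stage 1: RPM_B = RPM_A × t_A/t_B = 1670 × 13/60 = 21710/60 ≈ 361.83
B and C share a shaft → RPM_C = RPM_B
Stage 2: RPM_D = RPM_C × t_C/t_D = RPM_A × (t_A×t_C)/(t_B×t_D)
Overall ratio = (13×53)/(60×21) = 689/1260
RPM_D = 1670 × 689/1260 = 1150630/1260
≈ 913.20 RPM

913.20 RPM


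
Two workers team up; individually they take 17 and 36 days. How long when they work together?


Rate of A = 1/17 per day
Rate of B = 1/36 per day
Combined rate = 1/17 + 1/36 = 53/612 ≈ 0.0866 per day
Days = 1 / combined rate = 612/53
≈ 11.55 days

11.55 days


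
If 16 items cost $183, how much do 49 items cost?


Direct proportion: y/x = constant
k = 183/16 = 11.4375
y₂ = k × 49 = 183 × 49 / 16 = 8967/16
≈ 560.44

560.44


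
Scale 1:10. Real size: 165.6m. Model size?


Model size = real / scale
= 165.6 / 10
= 16.5600 m

16.5600 m


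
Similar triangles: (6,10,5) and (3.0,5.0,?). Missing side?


Scale factor = 3.0/6 = 0.5
Missing side = 5 × 0.5
= 2.5

2.5


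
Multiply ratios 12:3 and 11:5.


Compound ratio = (12×11) : (3×5)
= 132:15
GCD = 3
= 44:5

44:5


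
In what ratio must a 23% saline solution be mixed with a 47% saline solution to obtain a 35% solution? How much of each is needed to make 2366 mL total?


Let x parts of 23% mix with y parts of 47%.
23x + 47y = 35(x + y)
23x + 47y = 35x + 35y
x(23 - 35) = y(35 - 47)
x/y = (47 - 35)/(35 - 23) = 12/12
Simplify: 1:1
Total parts = 2; one part = 2366/2 = 1183.00 mL
23% solution: 1×1183.00 = 1183.00 mL
47% solution: 1×1183.00 = 1183.00 mL
= ratio 1:1; 1183.00 mL and 1183.00 mL

ratio 1:1; 1183.00 mL and 1183.00 mL


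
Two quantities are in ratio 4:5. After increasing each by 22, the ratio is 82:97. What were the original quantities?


Let A = 4k, B = 5k.
(4k + 22) / (5k + 22) = 82/97
Cross-multiply: 97(4k + 22) = 82(5k + 22)
388k + 2134 = 410k + 1804
388k - 410k = 1804 - 2134
-22k = -330
k = -330/-22 = 15
A = 4×15 = 60, B = 5×15 = 75
= A = 60, B = 75

A = 60, B = 75


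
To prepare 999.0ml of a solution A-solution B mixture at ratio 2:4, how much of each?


Total parts = 2 + 4 = 6
solution A: 999.0 × 2/6 = 333.0ml
solution B: 999.0 × 4/6 = 666.0ml
= 333.0ml and 666.0ml

333.0ml and 666.0ml


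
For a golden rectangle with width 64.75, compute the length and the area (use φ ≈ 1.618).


φ = (1 + √5) / 2 ≈ 1.618
Length = width × φ = 64.75 × 1.618 = 104.7655
≈ 104.77
Area = width × length = 64.75 × 104.7655 = 6783.566125 ≈ 6783.57
= Length: 104.77, Area: 6783.57

Length: 104.77, Area: 6783.57


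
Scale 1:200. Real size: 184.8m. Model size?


Model size = real / scale
= 184.8 / 200
= 0.9240 m

0.9240 m


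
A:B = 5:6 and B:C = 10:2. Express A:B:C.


Match B: multiply A:B by 10 → 50:60
Multiply B:C by 6 → 60:12
Combined: 50:60:12
GCD = 2
= 25:30:6

25:30:6


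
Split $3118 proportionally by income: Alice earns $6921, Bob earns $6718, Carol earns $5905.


Total income = 6921 + 6718 + 5905 = $19544
Alice: $3118 × 6921/19544 = $1104.16
Bob: $3118 × 6718/19544 = $1071.77
Carol: $3118 × 5905/19544 = $942.07
= Alice: $1104.16, Bob: $1071.77, Carol: $942.07

Alice: $1104.16, Bob: $1071.77, Carol: $942.07


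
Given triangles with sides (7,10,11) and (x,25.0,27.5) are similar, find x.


Scale factor = 25.0/10 = 2.5
Missing side = 7 × 2.5
= 17.5

17.5


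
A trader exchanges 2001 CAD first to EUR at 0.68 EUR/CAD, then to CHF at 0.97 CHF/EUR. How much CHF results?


Step 1: 2001 CAD × 0.68 = 1360.68 EUR
Step 2: 1360.68 EUR × 0.97 = 1319.86 CHF
Implied rate CAD→CHF = 0.68 × 0.97 = 0.6596
= 1319.86 CHF

1319.86 CHF


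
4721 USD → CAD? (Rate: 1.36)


Amount × rate = 4721 × 1.36
= 6420.56 CAD

6420.56 CAD


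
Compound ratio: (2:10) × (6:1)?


Compound ratio = (2×6) : (10×1)
= 12:10
GCD = 2
= 6:5

6:5


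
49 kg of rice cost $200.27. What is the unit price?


Unit rate = total / quantity
= 200.27 / 49
= $4.09 per unit

$4.09 per unit


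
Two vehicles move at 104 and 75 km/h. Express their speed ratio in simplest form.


Ratio = 104:75
GCD = 1
Simplified = 104:75
Time ratio (same distance) = 75:104
Speed ratio = 104:75

104:75


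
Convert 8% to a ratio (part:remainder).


8% means 8 parts out of 100; remainder = 92
Part : remainder = 8:92
GCD = 4
= 2:23

2:23


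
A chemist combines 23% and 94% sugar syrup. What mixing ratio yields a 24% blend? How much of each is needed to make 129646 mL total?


Let x parts of 23% mix with y parts of 94%.
23x + 94y = 24(x + y)
23x + 94y = 24x + 24y
x(23 - 24) = y(24 - 94)
x/y = (94 - 24)/(24 - 23) = 70/1
Simplify: 70:1
Total parts = 71; one part = 129646/71 = 1826.00 mL
23% solution: 70×1826.00 = 127820.00 mL
94% solution: 1×1826.00 = 1826.00 mL
= ratio 70:1; 127820.00 mL and 1826.00 mL

ratio 70:1; 127820.00 mL and 1826.00 mL


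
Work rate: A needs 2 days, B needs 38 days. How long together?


Rate of A = 1/2 per day
Rate of B = 1/38 per day
Combined rate = 1/2 + 1/38 = 40/76 ≈ 0.5263 per day
Days = 1 / combined rate = 76/40
= 1.90 days

1.90 days


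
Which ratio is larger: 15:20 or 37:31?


15/20 = 0.7500
37/31 = 1.1935
0.7500 < 1.1935, so 15:20 is less
= 37:31

37:31


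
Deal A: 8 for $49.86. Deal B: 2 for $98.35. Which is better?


Deal A: $49.86/8 = $6.2325/unit
Deal B: $98.35/2 = $49.1750/unit
A is cheaper per unit
= Deal A

Deal A


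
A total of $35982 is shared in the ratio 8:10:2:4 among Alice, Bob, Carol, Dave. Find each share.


Total parts = 8 + 10 + 2 + 4 = 24
Alice: 35982 × 8/24 = 11994.00
Bob: 35982 × 10/24 = 14992.50
Carol: 35982 × 2/24 = 2998.50
Dave: 35982 × 4/24 = 5997.00
= Alice: $11994.00, Bob: $14992.50, Carol: $2998.50, Dave: $5997.00

Alice: $11994.00, Bob: $14992.50, Carol: $2998.50, Dave: $5997.00


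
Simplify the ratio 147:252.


GCD(147, 252) = 21
147/21 : 252/21
= 7:12

7:12


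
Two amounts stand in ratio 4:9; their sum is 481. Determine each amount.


Let A = 4k, B = 9k.
4k + 9k = 481
13k = 481 → k = 481/13 = 37
A = 4×37 = 148, B = 9×37 = 333
= A = 148, B = 333

A = 148, B = 333


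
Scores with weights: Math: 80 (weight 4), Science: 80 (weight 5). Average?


Numerator = 80×4 + 80×5
= 320 + 400
= 720
Total weight = 9
Weighted avg = 720/9
= 80.00

80.00


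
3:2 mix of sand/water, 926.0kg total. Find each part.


Total parts = 3 + 2 = 5
sand: 926.0 × 3/5 = 555.6kg
water: 926.0 × 2/5 = 370.4kg
= 555.6kg and 370.4kg

555.6kg and 370.4kg


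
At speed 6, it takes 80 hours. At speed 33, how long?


Inverse proportion: x × y = constant
k = 6 × 80 = 480
y₂ = k / 33 = 480 / 33
= 14.55

14.55


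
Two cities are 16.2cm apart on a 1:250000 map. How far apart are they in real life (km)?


Real distance = map distance × scale
= 16.2cm × 250000
= 4050000 cm = 40500.0 m
= 40.500 km

40.500 km


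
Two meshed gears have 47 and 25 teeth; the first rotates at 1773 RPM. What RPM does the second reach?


Gear ratio = 47:25 = 47:25
RPM_B = RPM_A × (teeth_A / teeth_B)
= 1773 × (47/25)
= 3333.2 RPM

3333.2 RPM


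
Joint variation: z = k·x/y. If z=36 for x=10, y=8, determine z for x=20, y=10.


z = k·x/y
Solve for k using the known point: k = z·y/x = 36×8/10 = 288/10 = 28.8000
Now evaluate at x=20, y=10:
z = k × 20 / 10 = (288 × 20) / (10 × 10) = 5760/100
= 57.6000

57.6000


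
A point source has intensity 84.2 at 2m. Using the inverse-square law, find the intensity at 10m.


I₁d₁² = I₂d₂²
I₂ = I₁ × (d₁/d₂)²
= 84.2 × (2/10)²
= 84.2 × 4/100
= 336.8/100
= 3.3680

3.3680


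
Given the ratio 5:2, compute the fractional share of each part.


Total parts = 5 + 2 = 7
First part: 5/7 = 5/7
Second part: 2/7 = 2/7
= 5/7 and 2/7

5/7 and 2/7


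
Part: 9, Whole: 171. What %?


Percentage = (part / whole) × 100
= (9 / 171) × 100
≈ 5.26%

5.26%


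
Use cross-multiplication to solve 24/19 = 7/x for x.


Cross multiply: 24 × x = 19 × 7
24x = 133
x = 133 / 24
= 5.54

5.54


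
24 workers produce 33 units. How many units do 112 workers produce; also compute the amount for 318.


Direct proportion: y/x = constant
k = 33/24 = 1.3750
y at x=112: k × 112 = 33 × 112 / 24 = 3696/24 = 154.00
y at x=318: k × 318 = 33 × 318 / 24 = 10494/24 = 437.25
= 154.00 and 437.25

154.00 and 437.25


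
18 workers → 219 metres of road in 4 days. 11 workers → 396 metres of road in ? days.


Days ∝ work / workers, so d₂ = d₁ × (m₁/m₂) × (w₂/w₁)
Workers factor (inverse): 18/11 ≈ 1.6364
Work factor (direct): 396/219 ≈ 1.8082
d₂ = 4 × 18/11 × 396/219 = (4 × 18 × 396) / (11 × 219) = 28512/2409
≈ 11.84 days

11.84 days


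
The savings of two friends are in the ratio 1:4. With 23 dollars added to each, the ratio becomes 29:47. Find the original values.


Let A = 1k, B = 4k.
(1k + 23) / (4k + 23) = 29/47
Cross-multiply: 47(1k + 23) = 29(4k + 23)
47k + 1081 = 116k + 667
47k - 116k = 667 - 1081
-69k = -414
k = -414/-69 = 6
A = 1×6 = 6, B = 4×6 = 24
= A = 6, B = 24

A = 6, B = 24


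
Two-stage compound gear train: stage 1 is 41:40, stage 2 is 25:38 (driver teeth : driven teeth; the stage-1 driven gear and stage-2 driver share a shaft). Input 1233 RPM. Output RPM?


Stage 1: RPM_B = RPM_A × t_A/t_B = 1233 × 41/40 = 50553/40 ≈ 1263.83
B and C share a shaft → RPM_C = RPM_B
Stage 2: RPM_D = RPM_C × t_C/t_D = RPM_A × (t_A×t_C)/(t_B×t_D)
Overall ratio = (41×25)/(40×38) = 1025/1520
RPM_D = 1233 × 1025/1520 = 1263825/1520
≈ 831.46 RPM

831.46 RPM


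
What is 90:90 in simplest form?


GCD(90, 90) = 90
90/90 : 90/90
= 1:1

1:1


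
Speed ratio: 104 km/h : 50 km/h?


Ratio = 104:50
GCD = 2
Simplified = 52:25
Time ratio (same distance) = 25:52
Speed ratio = 52:25

52:25


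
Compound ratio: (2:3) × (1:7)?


Compound ratio = (2×1) : (3×7)
= 2:21
GCD = 1
= 2:21

2:21


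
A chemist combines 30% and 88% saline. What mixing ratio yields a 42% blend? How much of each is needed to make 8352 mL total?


Let x parts of 30% mix with y parts of 88%.
30x + 88y = 42(x + y)
30x + 88y = 42x + 42y
x(30 - 42) = y(42 - 88)
x/y = (88 - 42)/(42 - 30) = 46/12
Simplify: 23:6
Total parts = 29; one part = 8352/29 = 288.00 mL
30% solution: 23×288.00 = 6624.00 mL
88% solution: 6×288.00 = 1728.00 mL
= ratio 23:6; 6624.00 mL and 1728.00 mL

ratio 23:6; 6624.00 mL and 1728.00 mL


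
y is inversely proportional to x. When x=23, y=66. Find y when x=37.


Inverse proportion: x × y = constant
k = 23 × 66 = 1518
y₂ = k / 37 = 1518 / 37
= 41.03

41.03


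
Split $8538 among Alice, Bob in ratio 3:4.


Total parts = 3 + 4 = 7
Alice: 8538 × 3/7 = 3659.14
Bob: 8538 × 4/7 = 4878.86
= Alice: $3659.14, Bob: $4878.86

Alice: $3659.14, Bob: $4878.86


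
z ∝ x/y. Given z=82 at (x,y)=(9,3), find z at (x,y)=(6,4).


z = k·x/y
Solve for k using the known point: k = z·y/x = 82×3/9 = 246/9 ≈ 27.3333
Now evaluate at x=6, y=4:
z = k × 6 / 4 = (246 × 6) / (9 × 4) = 1476/36
= 41.0000

41.0000


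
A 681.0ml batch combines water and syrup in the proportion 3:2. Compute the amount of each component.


Total parts = 3 + 2 = 5
water: 681.0 × 3/5 = 408.6ml
syrup: 681.0 × 2/5 = 272.4ml
= 408.6ml and 272.4ml

408.6ml and 272.4ml


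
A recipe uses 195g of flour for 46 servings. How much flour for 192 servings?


Direct proportion: y/x = constant
k = 195/46 ≈ 4.2391
y₂ = k × 192 = 195 × 192 / 46 = 37440/46
≈ 813.91

813.91


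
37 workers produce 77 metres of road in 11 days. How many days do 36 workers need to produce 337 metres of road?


Days ∝ work / workers, so d₂ = d₁ × (m₁/m₂) × (w₂/w₁)
Workers factor (inverse): 37/36 ≈ 1.0278
Work factor (direct): 337/77 ≈ 4.3766
d₂ = 11 × 37/36 × 337/77 = (11 × 37 × 337) / (36 × 77) = 137159/2772
≈ 49.48 days

49.48 days


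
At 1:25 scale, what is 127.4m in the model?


Model size = real / scale
= 127.4 / 25
= 5.0960 m

5.0960 m


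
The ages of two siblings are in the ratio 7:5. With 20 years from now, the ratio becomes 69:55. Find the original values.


Let A = 7k, B = 5k.
(7k + 20) / (5k + 20) = 69/55
Cross-multiply: 55(7k + 20) = 69(5k + 20)
385k + 1100 = 345k + 1380
385k - 345k = 1380 - 1100
40k = 280
k = 280/40 = 7
A = 7×7 = 49, B = 5×7 = 35
= A = 49, B = 35

A = 49, B = 35


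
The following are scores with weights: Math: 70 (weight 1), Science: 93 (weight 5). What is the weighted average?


Numerator = 70×1 + 93×5
= 70 + 465
= 535
Total weight = 6
Weighted avg = 535/6
= 89.17

89.17


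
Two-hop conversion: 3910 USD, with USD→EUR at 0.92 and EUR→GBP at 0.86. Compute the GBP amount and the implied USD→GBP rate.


Step 1: 3910 USD × 0.92 = 3597.20 EUR
Step 2: 3597.20 EUR × 0.86 = 3093.59 GBP
Implied rate USD→GBP = 0.92 × 0.86 = 0.7912
= 3093.59 GBP; implied rate 0.7912 GBP/USD

3093.59 GBP; implied rate 0.7912 GBP/USD


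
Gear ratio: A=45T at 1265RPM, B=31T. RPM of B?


Gear ratio = 45:31 = 45:31
RPM_B = RPM_A × (teeth_A / teeth_B)
= 1265 × (45/31)
= 1836.3 RPM

1836.3 RPM


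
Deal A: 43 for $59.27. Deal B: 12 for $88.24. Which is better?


Deal A: $59.27/43 = $1.3784/unit
Deal B: $88.24/12 = $7.3533/unit
A is cheaper per unit
= Deal A

Deal A


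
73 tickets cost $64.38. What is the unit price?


Unit rate = total / quantity
= 64.38 / 73
= $0.88 per unit

$0.88 per unit


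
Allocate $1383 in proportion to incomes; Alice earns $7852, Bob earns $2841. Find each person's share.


Total income = 7852 + 2841 = $10693
Alice: $1383 × 7852/10693 = $1015.55
Bob: $1383 × 2841/10693 = $367.45
= Alice: $1015.55, Bob: $367.45

Alice: $1015.55, Bob: $367.45


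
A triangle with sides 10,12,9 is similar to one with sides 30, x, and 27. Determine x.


Scale factor = 30/10 = 3
Missing side = 12 × 3
= 36.0

36.0


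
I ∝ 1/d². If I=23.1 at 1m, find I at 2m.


I₁d₁² = I₂d₂²
I₂ = I₁ × (d₁/d₂)²
= 23.1 × (1/2)²
= 23.1 × 1/4
= 23.1/4
= 5.7750

5.7750


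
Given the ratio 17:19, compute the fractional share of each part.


Total parts = 17 + 19 = 36
First part: 17/36 = 17/36
Second part: 19/36 = 19/36
= 17/36 and 19/36

17/36 and 19/36


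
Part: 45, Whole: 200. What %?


Percentage = (part / whole) × 100
= (45 / 200) × 100
= 22.50%

22.50%


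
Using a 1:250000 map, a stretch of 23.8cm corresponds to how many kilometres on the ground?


Real distance = map distance × scale
= 23.8cm × 250000
= 5950000 cm = 59500.0 m
= 59.500 km

59.500 km


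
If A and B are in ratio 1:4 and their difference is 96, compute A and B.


Let A = 1k, B = 4k.
4k - 1k = 96
3k = 96 → k = 96/3 = 32
A = 1×32 = 32, B = 4×32 = 128
= A = 32, B = 128

A = 32, B = 128


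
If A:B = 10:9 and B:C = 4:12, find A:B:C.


Match B: multiply A:B by 4 → 40:36
Multiply B:C by 9 → 36:108
Combined: 40:36:108
GCD = 4
= 10:9:27

10:9:27


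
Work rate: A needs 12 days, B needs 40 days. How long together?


Rate of A = 1/12 per day
Rate of B = 1/40 per day
Combined rate = 1/12 + 1/40 = 52/480 ≈ 0.1083 per day
Days = 1 / combined rate = 480/52
≈ 9.23 days

9.23 days


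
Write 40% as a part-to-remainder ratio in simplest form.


40% means 40 parts out of 100; remainder = 60
Part : remainder = 40:60
GCD = 20
= 2:3

2:3


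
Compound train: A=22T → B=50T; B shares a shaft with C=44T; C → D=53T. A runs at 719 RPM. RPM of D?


Stage 1: RPM_B = RPM_A × t_A/t_B = 719 × 22/50 = 15818/50 = 316.36
B and C share a shaft → RPM_C = RPM_B
Stage 2: RPM_D = RPM_C × t_C/t_D = RPM_A × (t_A×t_C)/(t_B×t_D)
Overall ratio = (22×44)/(50×53) = 968/2650
RPM_D = 719 × 968/2650 = 695992/2650
≈ 262.64 RPM

262.64 RPM


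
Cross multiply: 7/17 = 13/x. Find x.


Cross multiply: 7 × x = 17 × 13
7x = 221
x = 221 / 7
= 31.57

31.57


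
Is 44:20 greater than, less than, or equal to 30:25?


44/20 = 2.2000
30/25 = 1.2000
2.2000 > 1.2000, so 44:20 is greater
= greater than

greater than


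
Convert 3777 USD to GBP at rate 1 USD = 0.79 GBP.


Amount × rate = 3777 × 0.79
= 2983.83 GBP

2983.83 GBP


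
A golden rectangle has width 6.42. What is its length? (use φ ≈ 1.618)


φ = (1 + √5) / 2 ≈ 1.618
Length = width × φ = 6.42 × 1.618 = 10.38756
≈ 10.39

10.39


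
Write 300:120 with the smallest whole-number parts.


GCD(300, 120) = 60
300/60 : 120/60
= 5:2

5:2


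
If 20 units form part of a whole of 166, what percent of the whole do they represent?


Percentage = (part / whole) × 100
= (20 / 166) × 100
≈ 12.05%

12.05%


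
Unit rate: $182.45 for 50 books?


Unit rate = total / quantity
= 182.45 / 50
= $3.65 per unit

$3.65 per unit


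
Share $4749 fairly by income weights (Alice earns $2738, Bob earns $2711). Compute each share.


Total income = 2738 + 2711 = $5449
Alice: $4749 × 2738/5449 = $2386.27
Bob: $4749 × 2711/5449 = $2362.73
= Alice: $2386.27, Bob: $2362.73

Alice: $2386.27, Bob: $2362.73


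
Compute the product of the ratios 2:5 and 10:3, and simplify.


Compound ratio = (2×10) : (5×3)
= 20:15
GCD = 5
= 4:3

4:3


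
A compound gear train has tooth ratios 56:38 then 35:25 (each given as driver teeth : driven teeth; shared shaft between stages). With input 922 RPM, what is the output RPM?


Stage 1: RPM_B = RPM_A × t_A/t_B = 922 × 56/38 = 51632/38 ≈ 1358.74
B and C share a shaft → RPM_C = RPM_B
Stage 2: RPM_D = RPM_C × t_C/t_D = RPM_A × (t_A×t_C)/(t_B×t_D)
Overall ratio = (56×35)/(38×25) = 1960/950
RPM_D = 922 × 1960/950 = 1807120/950
≈ 1902.23 RPM

1902.23 RPM


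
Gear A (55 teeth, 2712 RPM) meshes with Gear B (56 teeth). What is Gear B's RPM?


Gear ratio = 55:56 = 55:56
RPM_B = RPM_A × (teeth_A / teeth_B)
= 2712 × (55/56)
= 2663.6 RPM

2663.6 RPM


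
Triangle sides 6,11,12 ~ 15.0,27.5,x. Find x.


Scale factor = 15.0/6 = 2.5
Missing side = 12 × 2.5
= 30.0

30.0


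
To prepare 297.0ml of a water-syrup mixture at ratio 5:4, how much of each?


Total parts = 5 + 4 = 9
water: 297.0 × 5/9 = 165.0ml
syrup: 297.0 × 4/9 = 132.0ml
= 165.0ml and 132.0ml

165.0ml and 132.0ml


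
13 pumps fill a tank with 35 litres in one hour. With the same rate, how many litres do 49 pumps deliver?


Direct proportion: y/x = constant
k = 35/13 ≈ 2.6923
y₂ = k × 49 = 35 × 49 / 13 = 1715/13
≈ 131.92

131.92


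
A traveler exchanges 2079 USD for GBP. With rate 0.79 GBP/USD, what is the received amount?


Amount × rate = 2079 × 0.79
= 1642.41 GBP

1642.41 GBP


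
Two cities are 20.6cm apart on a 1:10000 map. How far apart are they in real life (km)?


Real distance = map distance × scale
= 20.6cm × 10000
= 206000 cm = 2060.0 m
= 2.060 km

2.060 km


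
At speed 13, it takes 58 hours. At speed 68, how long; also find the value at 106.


Inverse proportion: x × y = constant
k = 13 × 58 = 754
At x=68: k/68 = 11.09
At x=106: k/106 = 7.11
= 11.09 and 7.11

11.09 and 7.11


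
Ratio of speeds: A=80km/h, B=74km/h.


Ratio = 80:74
GCD = 2
Simplified = 40:37
Time ratio (same distance) = 37:40
Speed ratio = 40:37

40:37


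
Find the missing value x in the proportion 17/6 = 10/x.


Cross multiply: 17 × x = 6 × 10
17x = 60
x = 60 / 17
= 3.53

3.53


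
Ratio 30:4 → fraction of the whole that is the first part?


Total parts = 30 + 4 = 34
First part: 30/34 = 15/17
= 15/17

15/17


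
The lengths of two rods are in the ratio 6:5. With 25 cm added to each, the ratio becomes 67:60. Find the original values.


Let A = 6k, B = 5k.
(6k + 25) / (5k + 25) = 67/60
Cross-multiply: 60(6k + 25) = 67(5k + 25)
360k + 1500 = 335k + 1675
360k - 335k = 1675 - 1500
25k = 175
k = 175/25 = 7
A = 6×7 = 42, B = 5×7 = 35
= A = 42, B = 35

A = 42, B = 35


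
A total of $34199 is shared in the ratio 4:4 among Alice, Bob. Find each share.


Total parts = 4 + 4 = 8
Alice: 34199 × 4/8 = 17099.50
Bob: 34199 × 4/8 = 17099.50
= Alice: $17099.50, Bob: $17099.50

Alice: $17099.50, Bob: $17099.50


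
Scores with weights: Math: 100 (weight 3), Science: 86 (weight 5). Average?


Numerator = 100×3 + 86×5
= 300 + 430
= 730
Total weight = 8
Weighted avg = 730/8
= 91.25

91.25


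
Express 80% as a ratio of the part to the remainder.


80% means 80 parts out of 100; remainder = 20
Part : remainder = 80:20
GCD = 20
= 4:1

4:1


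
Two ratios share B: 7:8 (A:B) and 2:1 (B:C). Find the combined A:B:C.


Match B: multiply A:B by 2 → 14:16
Multiply B:C by 8 → 16:8
Combined: 14:16:8
GCD = 2
= 7:8:4

7:8:4


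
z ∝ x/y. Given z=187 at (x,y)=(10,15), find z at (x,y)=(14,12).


z = k·x/y
Solve for k using the known point: k = z·y/x = 187×15/10 = 2805/10 = 280.5000
Now evaluate at x=14, y=12:
z = k × 14 / 12 = (2805 × 14) / (10 × 12) = 39270/120
= 327.2500

327.2500


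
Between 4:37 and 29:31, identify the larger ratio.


4/37 = 0.1081
29/31 = 0.9355
0.1081 < 0.9355, so 4:37 is less
= 29:31

29:31


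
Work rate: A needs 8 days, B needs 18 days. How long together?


Rate of A = 1/8 per day
Rate of B = 1/18 per day
Combined rate = 1/8 + 1/18 = 26/144 ≈ 0.1806 per day
Days = 1 / combined rate = 144/26
≈ 5.54 days

5.54 days


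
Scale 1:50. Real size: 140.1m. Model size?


Model size = real / scale
= 140.1 / 50
= 2.8020 m

2.8020 m


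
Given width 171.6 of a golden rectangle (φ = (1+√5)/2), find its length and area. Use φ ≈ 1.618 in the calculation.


φ = (1 + √5) / 2 ≈ 1.618
Length = width × φ = 171.6 × 1.618 = 277.6488
≈ 277.65
Area = width × length = 171.6 × 277.6488 = 47644.53408 ≈ 47644.53
= Length: 277.65, Area: 47644.53

Length: 277.65, Area: 47644.53


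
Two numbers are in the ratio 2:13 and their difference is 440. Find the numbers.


Let A = 2k, B = 13k.
13k - 2k = 440
11k = 440 → k = 440/11 = 40
A = 2×40 = 80, B = 13×40 = 520
= A = 80, B = 520

A = 80, B = 520


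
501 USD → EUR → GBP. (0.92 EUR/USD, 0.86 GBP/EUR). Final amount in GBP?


Step 1: 501 USD × 0.92 = 460.92 EUR
Step 2: 460.92 EUR × 0.86 = 396.39 GBP
Implied rate USD→GBP = 0.92 × 0.86 = 0.7912
= 396.39 GBP

396.39 GBP


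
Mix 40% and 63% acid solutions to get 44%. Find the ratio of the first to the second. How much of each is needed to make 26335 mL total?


Let x parts of 40% mix with y parts of 63%.
40x + 63y = 44(x + y)
40x + 63y = 44x + 44y
x(40 - 44) = y(44 - 63)
x/y = (63 - 44)/(44 - 40) = 19/4
Simplify: 19:4
Total parts = 23; one part = 26335/23 = 1145.00 mL
40% solution: 19×1145.00 = 21755.00 mL
63% solution: 4×1145.00 = 4580.00 mL
= ratio 19:4; 21755.00 mL and 4580.00 mL

ratio 19:4; 21755.00 mL and 4580.00 mL


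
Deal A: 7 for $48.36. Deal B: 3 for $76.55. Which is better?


Deal A: $48.36/7 = $6.9086/unit
Deal B: $76.55/3 = $25.5167/unit
A is cheaper per unit
= Deal A

Deal A


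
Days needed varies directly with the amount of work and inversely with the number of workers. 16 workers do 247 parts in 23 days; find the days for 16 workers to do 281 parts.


Days ∝ work / workers, so d₂ = d₁ × (m₁/m₂) × (w₂/w₁)
Workers factor (inverse): 16/16 = 1.0000
Work factor (direct): 281/247 ≈ 1.1377
d₂ = 23 × 16/16 × 281/247 = (23 × 16 × 281) / (16 × 247) = 103408/3952
≈ 26.17 days

26.17 days


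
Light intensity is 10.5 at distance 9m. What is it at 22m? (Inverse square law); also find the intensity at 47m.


I₁d₁² = I₂d₂²
I at 22m = 10.5 × (9/22)² = 10.5 × 81/484 = 850.5/484 ≈ 1.7572
I at 47m = 10.5 × (9/47)² = 10.5 × 81/2209 = 850.5/2209 ≈ 0.3850
= 1.7572 and 0.3850

1.7572 and 0.3850


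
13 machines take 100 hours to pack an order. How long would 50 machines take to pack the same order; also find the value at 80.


Inverse proportion: x × y = constant
k = 13 × 100 = 1300
At x=50: k/50 = 26.00
At x=80: k/80 = 16.25
= 26.00 and 16.25

26.00 and 16.25


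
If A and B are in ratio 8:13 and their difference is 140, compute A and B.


Let A = 8k, B = 13k.
13k - 8k = 140
5k = 140 → k = 140/5 = 28
A = 8×28 = 224, B = 13×28 = 364
= A = 224, B = 364

A = 224, B = 364
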